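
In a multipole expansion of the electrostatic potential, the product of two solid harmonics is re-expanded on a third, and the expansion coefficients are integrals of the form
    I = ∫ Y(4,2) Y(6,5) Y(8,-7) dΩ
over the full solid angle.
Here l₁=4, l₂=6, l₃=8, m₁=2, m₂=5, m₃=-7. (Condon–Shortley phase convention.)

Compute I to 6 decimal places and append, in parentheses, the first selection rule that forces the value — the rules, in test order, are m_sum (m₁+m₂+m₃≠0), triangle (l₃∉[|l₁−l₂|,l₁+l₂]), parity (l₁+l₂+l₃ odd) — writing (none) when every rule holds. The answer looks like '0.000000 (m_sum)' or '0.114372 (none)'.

-0.028582 (none)

Rules hold: Σm=0, L=18 even, 2≤8≤10.
N = 9·13·17 = 1989
Δ = 2!·6!·10!/19! = 1/23279256
Racah Σ t=0..2: t=0:+1/1658880 t=1:−1/518400 t=2:+1/1658880 = -1/1382400
⇒ 3j(4 6 8; 0 0 0)² = 504/46189, sgn -1
Racah Σ t=1..2: t=1:−1/435456000 t=2:+1/522547200 = -1/2612736000
⇒ 3j(4 6 8; 2 5 -7)² = 11/23256, sgn +1
4πI² = N·(3j₀)²·(3jₘ)² = 63/6137
I = -1·√(0.0102656/4π) = -0.02858165
No selection rule forces the value: the integral is nonzero (none).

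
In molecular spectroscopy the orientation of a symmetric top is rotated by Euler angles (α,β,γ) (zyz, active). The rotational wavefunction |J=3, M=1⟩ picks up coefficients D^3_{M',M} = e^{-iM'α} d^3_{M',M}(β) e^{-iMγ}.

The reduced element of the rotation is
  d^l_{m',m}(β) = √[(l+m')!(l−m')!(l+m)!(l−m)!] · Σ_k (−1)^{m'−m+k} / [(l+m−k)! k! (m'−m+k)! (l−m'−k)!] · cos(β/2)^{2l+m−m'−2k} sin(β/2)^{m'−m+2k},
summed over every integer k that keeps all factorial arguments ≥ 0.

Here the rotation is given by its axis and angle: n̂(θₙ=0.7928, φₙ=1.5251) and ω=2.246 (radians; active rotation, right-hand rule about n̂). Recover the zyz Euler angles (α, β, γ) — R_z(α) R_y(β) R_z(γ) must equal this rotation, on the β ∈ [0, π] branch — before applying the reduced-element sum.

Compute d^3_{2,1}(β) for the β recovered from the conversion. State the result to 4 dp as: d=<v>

d=0.2167

Axis–angle → zyz. n̂ = (sinθₙcosφₙ, sinθₙsinφₙ, cosθₙ) = (+0.032539, +0.711578, +0.701854), ω = 2.2460.
R = I cosω + sinω [n̂]ₓ + (1−cosω) n̂n̂ᵀ gives
  R = [-0.623336, -0.510226, +0.592556; +0.585479, +0.197779, +0.786192; -0.518330, +0.836990, +0.175444]
β = atan2(√(R₁₃²+R₂₃²), R₃₃) = 1.394440; α = atan2(R₂₃, R₁₃) mod 2π = 0.924929; γ = atan2(R₃₂, −R₃₁) mod 2π = 1.016322
d^3_{2,1}(β=1.3944) via the finite sum:
With c≡cos(β/2)=0.766630 and s≡sin(β/2)=0.642089, N=[120·1·24·2]^{1/2}=75.894664
k: max(0,(1)−(2))=0 … min(3+(1),3−(2))=1
  k=0: (−1)^1·75.8947/(24)·0.7666^5·0.6421^1 = -0.537681
  k=1: (−1)^2·75.8947/(12)·0.7666^3·0.6421^3 = +0.754351
d^3_{2,1}(1.3944) = -0.537681 +0.754351 = +0.216669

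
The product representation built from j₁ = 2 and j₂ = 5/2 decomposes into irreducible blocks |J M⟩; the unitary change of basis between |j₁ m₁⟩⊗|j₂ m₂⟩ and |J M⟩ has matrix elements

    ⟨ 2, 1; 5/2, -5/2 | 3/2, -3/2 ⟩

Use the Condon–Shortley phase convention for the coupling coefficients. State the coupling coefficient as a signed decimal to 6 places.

√[4·3!1!2!/7! · 3!1!0!5!0!3!] = √(288/7)
  +(−1)^0/∏(0,3,1,0,0,2)! = 1/12  (running 1/12)
⟨..|..⟩ = √(288/7)·(1/12) = +0.534522

+√(2/7) = +0.534522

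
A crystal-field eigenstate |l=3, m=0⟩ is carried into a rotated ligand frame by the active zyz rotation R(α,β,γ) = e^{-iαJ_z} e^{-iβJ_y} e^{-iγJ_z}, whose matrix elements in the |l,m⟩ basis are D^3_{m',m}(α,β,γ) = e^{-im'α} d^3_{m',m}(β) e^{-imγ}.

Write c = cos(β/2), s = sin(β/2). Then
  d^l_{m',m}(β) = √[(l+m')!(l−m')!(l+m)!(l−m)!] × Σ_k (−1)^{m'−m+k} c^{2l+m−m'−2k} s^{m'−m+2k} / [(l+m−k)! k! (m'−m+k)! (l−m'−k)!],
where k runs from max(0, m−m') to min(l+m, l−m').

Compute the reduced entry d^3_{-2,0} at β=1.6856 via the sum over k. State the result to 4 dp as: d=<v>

d^3_{-2,0}(β=1.6856) via the finite sum:
c=cos(1.685600/2)=0.665375, s=sin(1.685600/2)=0.746509; N=√[1·120·6·6]=65.726707
The bounds max(0,m−m')=2 and min(l+m,l−m')=3 give 2 terms
  k=2: (−1)^0·65.7267/(12)·0.6654^4·0.7465^2 = +0.598270
  k=3: (−1)^1·65.7267/(12)·0.6654^2·0.7465^4 = -0.753068
d^3_{-2,0}(1.6856) = +0.598270 -0.753068 = -0.154798

d=-0.1548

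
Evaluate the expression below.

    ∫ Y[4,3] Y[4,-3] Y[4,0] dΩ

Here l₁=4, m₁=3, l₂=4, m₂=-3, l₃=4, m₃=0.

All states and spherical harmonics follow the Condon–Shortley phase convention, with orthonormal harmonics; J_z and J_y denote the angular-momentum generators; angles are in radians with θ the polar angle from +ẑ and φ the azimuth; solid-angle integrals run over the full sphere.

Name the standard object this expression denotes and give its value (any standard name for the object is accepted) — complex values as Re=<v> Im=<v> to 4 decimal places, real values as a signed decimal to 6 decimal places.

This is a Gaunt coefficient — the integral of a triple product of spherical harmonics over the sphere.
m-sum 0 ✓  L=12 even ✓  0≤4≤8 ✓
Π(2lᵢ+1) = 9×9×9 = 729
triangle coeff Δ(4,4,4) = 1/450450
Σ_t [0,4]: t=0:+1/13824 t=1:−1/216 t=2:+1/64 t=3:−1/216 t=4:+1/13824 = 5/768
(3j)²=18/1001 [(4 4 4; 0 0 0)], sign=+1
Σ_t [0,1]: t=0:+1/864 t=1:−1/3456 = 1/1152
(3j)²=7/286 [(4 4 4; 3 -3 0)], sign=+1
⇒ 4πI² = 6561/20449
I = (+1)√(6561/20449/(4π)) = 0.15978796

Gaunt coefficient, +0.159788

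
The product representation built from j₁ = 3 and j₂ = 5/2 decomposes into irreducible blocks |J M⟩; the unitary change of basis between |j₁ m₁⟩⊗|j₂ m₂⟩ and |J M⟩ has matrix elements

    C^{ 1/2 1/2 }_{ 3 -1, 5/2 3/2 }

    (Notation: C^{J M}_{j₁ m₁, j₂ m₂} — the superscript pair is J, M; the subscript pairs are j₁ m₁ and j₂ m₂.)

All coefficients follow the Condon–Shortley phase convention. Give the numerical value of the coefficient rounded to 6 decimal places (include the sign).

+0.308607

√[2·5!1!0!/7! · 2!4!4!1!1!0!] = √(384/7)
  +(−1)^4/∏(4,1,0,0,1,0)! = 1/24  (running 1/24)
⟨..|..⟩ = √(384/7)·(1/24) = +0.308607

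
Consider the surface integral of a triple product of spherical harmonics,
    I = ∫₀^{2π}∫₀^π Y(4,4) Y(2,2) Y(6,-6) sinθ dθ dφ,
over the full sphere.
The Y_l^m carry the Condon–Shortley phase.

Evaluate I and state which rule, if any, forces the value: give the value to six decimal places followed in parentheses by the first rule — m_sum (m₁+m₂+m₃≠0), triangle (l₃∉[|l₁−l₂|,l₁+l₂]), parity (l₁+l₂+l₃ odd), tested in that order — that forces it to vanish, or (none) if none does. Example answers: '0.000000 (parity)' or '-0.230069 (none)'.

0.353849 (none)

Checks pass: Σm=0; 12 even; l₃=6∈[2,6].
(2·4+1)(2·2+1)(2·6+1) = 585
Δ: 0! 8! 4! / 13! → 1/6435
sum: t=0:+1/2304 = 1/2304
3j²(4 2 6; 0 0 0) = Δ·Π!·Σ² = 5/143  (sign +1)
sum: t=0:+1/967680 = 1/967680
3j²(4 2 6; 4 2 -6) = Δ·Π!·Σ² = 1/13  (sign +1)
combine: 4πI² = 585·5/143·1/13 = 225/143
take √, sign +1: I = 0.35384927
No selection rule forces the value: the integral is nonzero (none).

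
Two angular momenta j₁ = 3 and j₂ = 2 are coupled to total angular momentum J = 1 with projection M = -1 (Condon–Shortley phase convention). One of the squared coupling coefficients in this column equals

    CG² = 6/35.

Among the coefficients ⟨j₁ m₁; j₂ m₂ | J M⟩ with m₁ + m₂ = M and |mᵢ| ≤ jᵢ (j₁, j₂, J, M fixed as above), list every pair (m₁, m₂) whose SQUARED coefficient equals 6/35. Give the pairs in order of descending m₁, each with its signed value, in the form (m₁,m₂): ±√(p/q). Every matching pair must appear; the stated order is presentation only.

Admissible pairs with m₁+m₂ = M = -1: (-3,2), (-2,1), (-1,0), (0,-1), (1,-2)
  (m₁,m₂)=(1,-2): CG² = 1/35, CG = +√(1/35)
  (m₁,m₂)=(0,-1): CG² = 3/35, CG = −√(3/35)
  (m₁,m₂)=(-1,0): CG² = 6/35, CG = +√(6/35)   ← matches the target
  (m₁,m₂)=(-2,1): CG² = 2/7, CG = −√(2/7)
  (m₁,m₂)=(-3,2): CG² = 3/7, CG = +√(3/7)
Pairs with CG² = 6/35: (-1,0): +√(6/35)

(-1,0): +√(6/35)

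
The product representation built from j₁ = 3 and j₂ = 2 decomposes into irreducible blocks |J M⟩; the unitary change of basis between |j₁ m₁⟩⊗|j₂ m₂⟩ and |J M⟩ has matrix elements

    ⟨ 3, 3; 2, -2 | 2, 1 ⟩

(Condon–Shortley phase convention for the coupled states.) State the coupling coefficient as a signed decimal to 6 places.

+0.597614

√[5·3!3!1!/8! · 6!0!0!4!3!1!] = √(3240/7)
  +(−1)^0/∏(0,3,0,0,3,1)! = 1/36  (running 1/36)
⟨..|..⟩ = √(3240/7)·(1/36) = +0.597614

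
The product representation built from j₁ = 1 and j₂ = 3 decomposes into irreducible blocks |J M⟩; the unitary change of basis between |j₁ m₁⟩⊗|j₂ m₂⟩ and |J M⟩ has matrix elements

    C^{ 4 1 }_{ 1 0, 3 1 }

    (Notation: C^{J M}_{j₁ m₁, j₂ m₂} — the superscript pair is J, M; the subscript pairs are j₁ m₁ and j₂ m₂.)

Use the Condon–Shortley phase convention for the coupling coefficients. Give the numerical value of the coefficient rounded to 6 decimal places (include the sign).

√[9·0!2!6!/9! · 1!1!4!2!5!3!] = √(8640/7)
  +(−1)^0/∏(0,0,1,4,1,2)! = 1/48  (running 1/48)
⟨..|..⟩ = √(8640/7)·(1/48) = +0.731925

+√(15/28) = +0.731925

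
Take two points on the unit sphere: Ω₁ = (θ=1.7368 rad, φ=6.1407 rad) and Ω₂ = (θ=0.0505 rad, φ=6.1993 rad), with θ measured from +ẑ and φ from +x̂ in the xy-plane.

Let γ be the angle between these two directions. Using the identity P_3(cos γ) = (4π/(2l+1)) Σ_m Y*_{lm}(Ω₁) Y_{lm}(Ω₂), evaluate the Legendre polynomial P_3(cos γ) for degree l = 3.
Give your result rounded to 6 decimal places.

Summing Y*_{l m}(θ₁,φ₁)·Y_{l m}(θ₂,φ₂) over m ∈ [−3, 3]; prefactor 4π/(2·3+1) = 1.795196:
  m=-3: Y*=+0.364239-0.165927i  Y=+0.000052+0.000013i  product +0.000021-0.000004i
  m=-2: Y*=-0.157639+0.046179i  Y=+0.002564+0.000434i  product -0.000424+0.000050i
  m=-1: Y*=-0.272433+0.039083i  Y=+0.064818+0.005450i  product -0.017872+0.001048i
  m=+0: Y*=+0.176575-0.000000i  Y=+0.740653+0.000000i  product +0.130781+0.000000i
  m=+1: Y*=+0.272433+0.039083i  Y=-0.064818+0.005450i  product -0.017872-0.001048i
  m=+2: Y*=-0.157639-0.046179i  Y=+0.002564-0.000434i  product -0.000424-0.000050i
  m=+3: Y*=-0.364239-0.165927i  Y=-0.000052+0.000013i  product +0.000021+0.000004i
Σ over m = +0.094231-0.000000i; ×(4π/7) → +0.169163-0.000000i. Real part: 0.169163

0.169163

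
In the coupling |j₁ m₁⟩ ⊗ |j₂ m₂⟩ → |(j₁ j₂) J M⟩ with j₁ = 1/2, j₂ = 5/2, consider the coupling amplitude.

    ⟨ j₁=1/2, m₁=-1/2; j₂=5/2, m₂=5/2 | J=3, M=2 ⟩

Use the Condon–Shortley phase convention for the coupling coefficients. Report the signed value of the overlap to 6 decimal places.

√[7·0!1!5!/7! · 0!1!5!0!5!1!] = √(2400)
  +(−1)^0/∏(0,0,1,5,0,0)! = 1/120  (running 1/120)
⟨..|..⟩ = √(2400)·(1/120) = +0.408248

+√(1/6) = +0.408248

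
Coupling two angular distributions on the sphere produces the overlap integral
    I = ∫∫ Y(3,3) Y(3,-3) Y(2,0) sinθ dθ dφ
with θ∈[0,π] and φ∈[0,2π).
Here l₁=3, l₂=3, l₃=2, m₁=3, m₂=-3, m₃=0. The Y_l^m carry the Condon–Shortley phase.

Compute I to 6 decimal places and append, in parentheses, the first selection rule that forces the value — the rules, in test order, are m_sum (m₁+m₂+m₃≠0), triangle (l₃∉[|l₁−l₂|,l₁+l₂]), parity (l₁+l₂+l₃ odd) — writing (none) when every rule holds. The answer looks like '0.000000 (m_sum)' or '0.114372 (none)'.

0.210261 (none)

m-sum 0 ✓  L=8 even ✓  0≤2≤6 ✓
Π(2lᵢ+1) = 7×7×5 = 245
triangle coeff Δ(3,3,2) = 1/3780
Σ_t [1,3]: t=1:−1/24 t=2:+1/4 t=3:−1/24 = 1/6
(3j)²=4/105 [(3 3 2; 0 0 0)], sign=+1
Σ_t [0,0]: t=0:+1/96 = 1/96
(3j)²=5/84 [(3 3 2; 3 -3 0)], sign=+1
⇒ 4πI² = 5/9
I = (+1)√(5/9/(4π)) = 0.21026104
No selection rule forces the value: the integral is nonzero (none).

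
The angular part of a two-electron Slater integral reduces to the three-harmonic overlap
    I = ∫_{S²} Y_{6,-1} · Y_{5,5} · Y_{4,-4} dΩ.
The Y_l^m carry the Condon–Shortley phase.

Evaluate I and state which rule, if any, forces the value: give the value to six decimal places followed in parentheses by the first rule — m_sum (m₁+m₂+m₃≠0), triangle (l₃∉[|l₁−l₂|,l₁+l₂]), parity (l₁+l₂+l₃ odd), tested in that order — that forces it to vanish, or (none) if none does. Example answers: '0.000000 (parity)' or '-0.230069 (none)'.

Σlᵢ=15 odd — θ-integrand is odd under cosθ→−cosθ; I=0

0.000000 (parity)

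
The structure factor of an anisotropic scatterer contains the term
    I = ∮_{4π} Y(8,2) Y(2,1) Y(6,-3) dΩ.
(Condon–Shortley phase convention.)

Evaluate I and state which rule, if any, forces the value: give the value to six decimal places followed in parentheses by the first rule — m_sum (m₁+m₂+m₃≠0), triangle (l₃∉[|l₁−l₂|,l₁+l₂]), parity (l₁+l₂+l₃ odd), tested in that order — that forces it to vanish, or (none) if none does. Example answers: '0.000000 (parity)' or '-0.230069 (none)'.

0.120013 (none)

Rules hold: Σm=0, L=16 even, 6≤6≤10.
N = 17·5·13 = 1105
Δ = 4!·12!·0!/17! = 1/30940
Racah Σ t=2..2: t=2:+1/2073600 = 1/2073600
⇒ 3j(8 2 6; 0 0 0)² = 28/1105, sgn +1
Racah Σ t=3..3: t=3:−1/13063680 = -1/13063680
⇒ 3j(8 2 6; 2 1 -3)² = 10/1547, sgn +1
4πI² = N·(3j₀)²·(3jₘ)² = 40/221
I = +1·√(0.180995/4π) = 0.12001318
No selection rule forces the value: the integral is nonzero (none).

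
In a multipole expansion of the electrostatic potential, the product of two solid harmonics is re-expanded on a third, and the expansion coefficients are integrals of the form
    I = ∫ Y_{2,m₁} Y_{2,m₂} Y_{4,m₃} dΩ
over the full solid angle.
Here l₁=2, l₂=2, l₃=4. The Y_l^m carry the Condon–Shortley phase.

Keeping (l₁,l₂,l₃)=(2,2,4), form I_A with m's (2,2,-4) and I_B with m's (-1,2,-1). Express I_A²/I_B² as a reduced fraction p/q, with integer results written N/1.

14/1

Shared (l₁,l₂,l₃)=(2,2,4): N and (l;000)² cancel in I_A²/I_B².
A: Δ = 0!·4!·4!/9! = 1/630; Racah Σ t=0..0: t=0:+1/576 = 1/576; ⇒ 3j(2 2 4; 2 2 -4)² = 1/9, sgn +1
B: Δ = 0!·4!·4!/9! = 1/630; Racah Σ t=0..0: t=0:+1/144 = 1/144; ⇒ 3j(2 2 4; -1 2 -1)² = 1/126, sgn -1
I_A²/I_B² = (1/9)/(1/126) = 14/1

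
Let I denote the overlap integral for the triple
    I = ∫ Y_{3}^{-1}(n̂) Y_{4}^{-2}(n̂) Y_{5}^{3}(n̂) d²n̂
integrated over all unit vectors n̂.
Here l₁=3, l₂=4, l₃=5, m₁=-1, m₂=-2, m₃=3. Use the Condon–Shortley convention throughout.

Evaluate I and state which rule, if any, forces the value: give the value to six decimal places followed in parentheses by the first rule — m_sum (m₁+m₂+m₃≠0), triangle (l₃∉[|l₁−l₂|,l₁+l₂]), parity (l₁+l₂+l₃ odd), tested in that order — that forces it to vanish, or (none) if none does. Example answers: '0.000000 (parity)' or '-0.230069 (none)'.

-0.144236 (none)

Checks pass: Σm=0; 12 even; l₃=5∈[1,7].
(2·3+1)(2·4+1)(2·5+1) = 693
Δ: 2! 4! 6! / 13! → 1/180180
sum: t=0:+1/576 t=1:−1/144 t=2:+1/576 = -1/288
3j²(3 4 5; 0 0 0) = Δ·Π!·Σ² = 20/1001  (sign +1)
sum: t=0:+1/2304 t=1:−1/720 t=2:+1/5760 = -1/1280
3j²(3 4 5; -1 -2 3) = Δ·Π!·Σ² = 27/1430  (sign -1)
combine: 4πI² = 693·20/1001·27/1430 = 486/1859
take √, sign -1: I = -0.14423595
No selection rule forces the value: the integral is nonzero (none).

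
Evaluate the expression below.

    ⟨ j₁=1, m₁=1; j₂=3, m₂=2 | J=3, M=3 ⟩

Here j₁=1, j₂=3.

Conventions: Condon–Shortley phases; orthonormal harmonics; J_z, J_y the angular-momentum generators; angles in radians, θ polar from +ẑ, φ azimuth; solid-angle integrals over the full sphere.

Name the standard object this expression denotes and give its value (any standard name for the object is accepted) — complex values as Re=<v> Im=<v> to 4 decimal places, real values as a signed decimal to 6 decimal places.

Clebsch–Gordan coefficient, +√(1/4) ≈ +0.500000

This is a Clebsch–Gordan (vector-coupling) coefficient.
triangle: 1!×1!×5!/8! = 120/40320
(j±m)!: 2!×0!×5!×1!×6!×0! = 172800
prefactor² = (2J+1)×Δ×N² = 3600
  k=0: +1/(0!×1!×0!×5!×1!×0!) = 1/120
Σ = 1/120  ⇒  CG² = 3600×(1/120)² = 1/4
CG = +√(1/4) = +0.500000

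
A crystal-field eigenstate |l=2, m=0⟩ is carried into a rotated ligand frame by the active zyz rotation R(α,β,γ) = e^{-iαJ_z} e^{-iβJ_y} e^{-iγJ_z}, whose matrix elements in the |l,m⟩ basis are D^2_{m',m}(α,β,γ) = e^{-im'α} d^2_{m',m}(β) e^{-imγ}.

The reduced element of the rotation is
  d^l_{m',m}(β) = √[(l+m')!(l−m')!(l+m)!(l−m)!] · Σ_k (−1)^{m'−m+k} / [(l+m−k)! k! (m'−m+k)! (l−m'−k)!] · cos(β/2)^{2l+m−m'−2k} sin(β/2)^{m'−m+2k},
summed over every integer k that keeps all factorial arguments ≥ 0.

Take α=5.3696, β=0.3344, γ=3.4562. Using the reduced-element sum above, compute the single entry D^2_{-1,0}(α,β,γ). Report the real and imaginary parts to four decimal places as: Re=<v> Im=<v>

Re=0.2320 Im=-0.3006

First d^2_{-1,0}(β=0.3344), then the phase factors e^{-i(-1)α} and e^{-i(0)γ}:
With c≡cos(β/2)=0.986055 and s≡sin(β/2)=0.166422, N=[1·6·2·2]^{1/2}=4.898979
k∈{1,2} keeps every argument non-negative
  k=1: (−1)^0·4.8990/(2)·0.9861^3·0.1664^1 = +0.390831
  k=2: (−1)^1·4.8990/(2)·0.9861^1·0.1664^3 = -0.011133
d^2_{-1,0}(0.3344) = +0.390831 -0.011133 = +0.379698
Phases: e^{-i·(-1)·5.3696}=+0.610911-0.791699i, e^{-i·(0)·3.4562}=+1.000000+0.000000i ⇒ D=+0.231962-0.300607i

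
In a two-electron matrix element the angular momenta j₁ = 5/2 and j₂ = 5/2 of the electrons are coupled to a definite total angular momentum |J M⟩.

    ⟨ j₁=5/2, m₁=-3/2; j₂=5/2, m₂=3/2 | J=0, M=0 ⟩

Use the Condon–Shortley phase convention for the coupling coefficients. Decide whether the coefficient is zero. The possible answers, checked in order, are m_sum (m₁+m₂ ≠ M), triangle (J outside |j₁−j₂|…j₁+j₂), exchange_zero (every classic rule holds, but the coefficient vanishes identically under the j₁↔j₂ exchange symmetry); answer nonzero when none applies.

m-sum: m₁+m₂ = -3/2+3/2 = 0, M = 0  ✓
triangle: |j₁−j₂| = 0 ≤ J = 0 ≤ j₁+j₂ = 5  ✓
exchange: j₁≠j₂ or m₁≠m₂ — the exchange symmetry imposes no constraint here
value check: CG = +√(1/6) = +0.408248 ≠ 0

nonzero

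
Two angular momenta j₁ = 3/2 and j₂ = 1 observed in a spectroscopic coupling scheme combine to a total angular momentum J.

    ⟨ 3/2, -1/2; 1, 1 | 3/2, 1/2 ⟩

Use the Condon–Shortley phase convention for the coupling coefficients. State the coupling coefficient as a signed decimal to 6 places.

j₁+j₂−J=1  J+j₁−j₂=2  J−j₁+j₂=1  j₁+j₂+J+1=5
(j₁±m₁, j₂±m₂, J±M) = (1,2,2,0,2,1)
P² = 8/15
sum k=1..1:
  [1] −1/1 = -1
S = -1
C² = P²·S² = 8/15 ; C = -0.730297

-0.730297  (= −√(8/15))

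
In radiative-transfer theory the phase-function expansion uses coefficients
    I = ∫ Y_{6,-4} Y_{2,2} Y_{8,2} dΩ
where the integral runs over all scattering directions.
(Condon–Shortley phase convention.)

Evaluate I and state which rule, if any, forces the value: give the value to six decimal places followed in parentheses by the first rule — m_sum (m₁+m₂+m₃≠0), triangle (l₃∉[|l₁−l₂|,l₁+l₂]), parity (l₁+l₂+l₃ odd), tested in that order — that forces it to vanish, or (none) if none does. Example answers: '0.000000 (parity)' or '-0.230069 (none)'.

Rules hold: Σm=0, L=16 even, 4≤8≤8.
N = 13·5·17 = 1105
Δ = 0!·12!·4!/17! = 1/30940
Racah Σ t=0..0: t=0:+1/2073600 = 1/2073600
⇒ 3j(6 2 8; 0 0 0)² = 28/1105, sgn +1
Racah Σ t=0..0: t=0:+1/174182400 = 1/174182400
⇒ 3j(6 2 8; -4 2 2)² = 3/6188, sgn +1
4πI² = N·(3j₀)²·(3jₘ)² = 3/221
I = +1·√(0.0135747/4π) = 0.03286696
No selection rule forces the value: the integral is nonzero (none).

0.032867 (none)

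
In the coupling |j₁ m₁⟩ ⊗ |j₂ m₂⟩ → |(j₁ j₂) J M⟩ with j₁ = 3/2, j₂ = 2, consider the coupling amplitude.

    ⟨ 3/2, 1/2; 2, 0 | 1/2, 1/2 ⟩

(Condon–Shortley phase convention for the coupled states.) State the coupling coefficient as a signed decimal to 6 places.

√[2·3!0!1!/5! · 2!1!2!2!1!0!] = √(4/5)
  +(−1)^1/∏(1,2,0,1,0,0)! = -1/2  (running -1/2)
⟨..|..⟩ = √(4/5)·(-1/2) = -0.447214

-0.447214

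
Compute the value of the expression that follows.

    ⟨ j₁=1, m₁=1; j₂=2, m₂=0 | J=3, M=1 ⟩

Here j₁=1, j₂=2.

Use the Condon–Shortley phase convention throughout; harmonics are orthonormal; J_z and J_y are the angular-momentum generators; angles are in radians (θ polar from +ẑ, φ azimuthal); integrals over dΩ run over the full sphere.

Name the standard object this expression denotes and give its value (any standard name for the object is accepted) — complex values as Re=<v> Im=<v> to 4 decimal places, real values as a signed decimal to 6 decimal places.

This is a Clebsch–Gordan (vector-coupling) coefficient.
triangle: 0!×2!×4!/7! = 48/5040
(j±m)!: 2!×0!×2!×2!×4!×2! = 384
prefactor² = (2J+1)×Δ×N² = 128/5
  k=0: +1/(0!×0!×0!×2!×2!×2!) = 1/8
Σ = 1/8  ⇒  CG² = 128/5×(1/8)² = 2/5
CG = +√(2/5) = +0.632456

Clebsch–Gordan coefficient, +√(2/5) ≈ +0.632456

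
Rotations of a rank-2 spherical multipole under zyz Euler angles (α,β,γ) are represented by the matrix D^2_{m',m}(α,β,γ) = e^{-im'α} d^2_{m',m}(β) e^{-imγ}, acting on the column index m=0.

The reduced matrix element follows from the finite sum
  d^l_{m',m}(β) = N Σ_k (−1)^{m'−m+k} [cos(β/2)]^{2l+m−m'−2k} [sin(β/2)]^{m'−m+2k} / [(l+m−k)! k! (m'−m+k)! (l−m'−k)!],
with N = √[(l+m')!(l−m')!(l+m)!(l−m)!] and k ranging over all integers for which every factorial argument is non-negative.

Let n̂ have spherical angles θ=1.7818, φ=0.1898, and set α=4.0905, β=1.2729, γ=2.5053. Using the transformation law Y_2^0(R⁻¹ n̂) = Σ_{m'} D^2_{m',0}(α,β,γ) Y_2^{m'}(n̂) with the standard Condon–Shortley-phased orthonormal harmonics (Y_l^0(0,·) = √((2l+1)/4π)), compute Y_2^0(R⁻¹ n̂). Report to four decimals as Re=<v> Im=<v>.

Re=0.2022 Im=0.0000

Need the full column D^2_{m',0} for m'=−2..2 at α=4.0905, β=1.2729, γ=2.5053.
cos(β/2)=0.804211, sin(β/2)=0.594344
d^2_{-2,0}: single k=2 term ⇒ +0.559618;  D = -0.179761+0.529960i
d^2_{-1,0}: k∈[1..2] ⇒ +0.757222 -0.413580 = +0.343642;  D = -0.200196-0.279305i
d^2_{0,0}: k∈[0..2] ⇒ +0.418292 -0.913852 +0.124782 = -0.370778;  D = -0.370778+0.000000i
d^2_{1,0}: k∈[0..1] ⇒ -0.757222 +0.413580 = -0.343642;  D = +0.200196-0.279305i
d^2_{2,0}: single k=0 term ⇒ +0.559618;  D = -0.179761-0.529960i
Y_2^{m'}(θ=1.7818,φ=0.1898) and Σ D·Y over m':
  (-0.1798+0.5300i)·(+0.3430-0.1369i)  (-0.2002-0.2793i)·(-0.1554+0.0298i)  (-0.3708+0.0000i)·(-0.2739+0.0000i)  (+0.2002-0.2793i)·(+0.1554+0.0298i)  (-0.1798-0.5300i)·(+0.3430+0.1369i)
Y_2^0(R⁻¹ n̂) = +0.202161+0.000000i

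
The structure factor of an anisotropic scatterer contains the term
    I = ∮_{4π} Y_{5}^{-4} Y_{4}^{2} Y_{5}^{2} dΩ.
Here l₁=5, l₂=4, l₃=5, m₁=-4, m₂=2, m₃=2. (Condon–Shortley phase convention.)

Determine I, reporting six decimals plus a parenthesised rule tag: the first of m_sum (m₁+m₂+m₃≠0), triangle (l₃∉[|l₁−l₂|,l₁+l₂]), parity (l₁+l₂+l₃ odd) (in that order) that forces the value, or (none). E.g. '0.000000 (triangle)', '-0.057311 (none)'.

0.118854 (none)

m-sum 0 ✓  L=14 even ✓  1≤5≤9 ✓
Π(2lᵢ+1) = 11×9×11 = 1089
triangle coeff Δ(5,4,5) = 1/3153150
Σ_t [0,4]: t=0:+1/69120 t=1:−1/1728 t=2:+1/576 t=3:−1/1728 t=4:+1/69120 = 7/11520
(3j)²=2/143 [(5 4 5; 0 0 0)], sign=-1
Σ_t [3,4]: t=3:−1/25920 t=4:+1/11520 = 1/20736
(3j)²=5/429 [(5 4 5; -4 2 2)], sign=-1
⇒ 4πI² = 30/169
I = (+1)√(30/169/(4π)) = 0.11885360
No selection rule forces the value: the integral is nonzero (none).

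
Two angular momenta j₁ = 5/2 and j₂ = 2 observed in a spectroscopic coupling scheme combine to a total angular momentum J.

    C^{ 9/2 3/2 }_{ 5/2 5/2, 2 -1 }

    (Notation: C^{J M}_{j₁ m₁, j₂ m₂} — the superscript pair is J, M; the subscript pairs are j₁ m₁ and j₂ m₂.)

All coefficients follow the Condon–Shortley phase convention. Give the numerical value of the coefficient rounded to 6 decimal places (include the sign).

triangle: 0!·5!·4!/10! = 2880/3628800
(j±m)!: 5!·0!·1!·3!·6!·3! = 3110400
prefactor² = (2J+1)·Δ·N² = 172800/7
  k=0: +1/(0!·0!·0!·1!·5!·3!) = 1/720
Σ = 1/720  ⇒  CG² = 172800/7·(1/720)² = 1/21
CG = +√(1/21) = +0.218218

+0.218218  (= +√(1/21))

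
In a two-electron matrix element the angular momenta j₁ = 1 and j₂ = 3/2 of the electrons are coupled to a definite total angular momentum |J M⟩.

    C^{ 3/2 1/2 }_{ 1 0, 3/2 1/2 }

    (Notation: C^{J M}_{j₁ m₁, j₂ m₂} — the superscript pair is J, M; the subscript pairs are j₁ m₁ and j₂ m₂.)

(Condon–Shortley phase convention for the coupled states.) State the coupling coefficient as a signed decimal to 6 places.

j₁+j₂−J=1  J+j₁−j₂=1  J−j₁+j₂=2  j₁+j₂+J+1=5
(j₁±m₁, j₂±m₂, J±M) = (1,1,2,1,2,1)
P² = 4/15
sum k=0..1:
  [0] +1/2 = 1/2
  [1] −1/1 = -1
S = -1/2
C² = P²·S² = 1/15 ; C = -0.258199

-0.258199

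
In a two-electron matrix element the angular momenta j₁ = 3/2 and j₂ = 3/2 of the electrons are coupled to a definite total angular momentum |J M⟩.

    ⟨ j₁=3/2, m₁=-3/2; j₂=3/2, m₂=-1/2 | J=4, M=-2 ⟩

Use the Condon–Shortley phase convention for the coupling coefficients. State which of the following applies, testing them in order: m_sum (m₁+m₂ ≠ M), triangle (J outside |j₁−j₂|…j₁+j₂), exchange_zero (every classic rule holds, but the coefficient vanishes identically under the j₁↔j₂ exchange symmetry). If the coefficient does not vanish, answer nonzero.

m-sum: m₁+m₂ = -3/2+(-1/2) = -2, M = -2  ✓
triangle: need |j₁−j₂| ≤ J ≤ j₁+j₂, i.e. J ∈ [0, 3]; J = 4 is outside ✗ ⇒ coefficient is 0

triangle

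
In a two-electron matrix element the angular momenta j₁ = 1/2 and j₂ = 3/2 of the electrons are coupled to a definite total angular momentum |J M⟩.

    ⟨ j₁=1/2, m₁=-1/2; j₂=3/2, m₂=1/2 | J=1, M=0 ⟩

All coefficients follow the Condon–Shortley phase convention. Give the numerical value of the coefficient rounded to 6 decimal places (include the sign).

√[3·1!0!2!/4! · 0!1!2!1!1!1!] = √(1/2)
  +(−1)^1/∏(1,0,0,1,0,1)! = -1  (running -1)
⟨..|..⟩ = √(1/2)·(-1) = -0.707107

-0.707107  (= −√(1/2))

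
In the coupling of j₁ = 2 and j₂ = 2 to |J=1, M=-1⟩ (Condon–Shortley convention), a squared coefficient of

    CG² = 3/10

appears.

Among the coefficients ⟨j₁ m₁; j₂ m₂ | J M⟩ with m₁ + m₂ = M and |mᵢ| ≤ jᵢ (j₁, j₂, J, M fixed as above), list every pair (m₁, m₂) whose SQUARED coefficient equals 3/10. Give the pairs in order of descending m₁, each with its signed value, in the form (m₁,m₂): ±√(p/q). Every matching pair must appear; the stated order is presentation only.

Admissible pairs with m₁+m₂ = M = -1: (-2,1), (-1,0), (0,-1), (1,-2)
  (m₁,m₂)=(1,-2): CG² = 1/5, CG = +√(1/5)
  (m₁,m₂)=(0,-1): CG² = 3/10, CG = −√(3/10)   ← matches the target
  (m₁,m₂)=(-1,0): CG² = 3/10, CG = +√(3/10)   ← matches the target
  (m₁,m₂)=(-2,1): CG² = 1/5, CG = −√(1/5)
Pairs with CG² = 3/10: (0,-1): −√(3/10); (-1,0): +√(3/10)

(0,-1): −√(3/10); (-1,0): +√(3/10)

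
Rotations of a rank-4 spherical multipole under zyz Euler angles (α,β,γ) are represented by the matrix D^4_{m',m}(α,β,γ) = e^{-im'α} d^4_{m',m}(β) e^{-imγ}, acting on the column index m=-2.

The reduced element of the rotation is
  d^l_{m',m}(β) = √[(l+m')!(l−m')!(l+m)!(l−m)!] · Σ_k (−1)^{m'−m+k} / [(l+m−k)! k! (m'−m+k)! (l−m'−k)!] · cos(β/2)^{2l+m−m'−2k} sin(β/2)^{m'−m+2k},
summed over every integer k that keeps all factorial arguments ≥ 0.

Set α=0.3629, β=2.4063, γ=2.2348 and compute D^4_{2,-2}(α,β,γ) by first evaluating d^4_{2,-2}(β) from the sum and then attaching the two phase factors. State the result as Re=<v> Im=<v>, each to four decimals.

Re=0.2133 Im=0.1466

D^4_{2,-2}(0.3629,2.4063,2.2348) = e^{-i·2·0.3629}·d^4_{2,-2}(2.4063)·e^{-i·-2·2.2348}. Compute d first:
c=cos(2.406300/2)=0.359420, s=sin(2.406300/2)=0.933176; N=√[720·2·2·720]=1440.000000
The bounds max(0,m−m')=0 and min(l+m,l−m')=2 give 3 terms
  k=0: (−1)^4·1440.0000/(96)·0.3594^4·0.9332^4 = +0.189825
  k=1: (−1)^5·1440.0000/(120)·0.3594^2·0.9332^6 = -1.023686
  k=2: (−1)^6·1440.0000/(1440)·0.3594^0·0.9332^8 = +0.575053
d^4_{2,-2}(2.4063) = +0.189825 -1.023686 +0.575053 = -0.258808
Phases: e^{-i·(2)·0.3629}=+0.747969-0.663734i, e^{-i·(-2)·2.2348}=-0.240411-0.970671i ⇒ D=+0.213280+0.146605i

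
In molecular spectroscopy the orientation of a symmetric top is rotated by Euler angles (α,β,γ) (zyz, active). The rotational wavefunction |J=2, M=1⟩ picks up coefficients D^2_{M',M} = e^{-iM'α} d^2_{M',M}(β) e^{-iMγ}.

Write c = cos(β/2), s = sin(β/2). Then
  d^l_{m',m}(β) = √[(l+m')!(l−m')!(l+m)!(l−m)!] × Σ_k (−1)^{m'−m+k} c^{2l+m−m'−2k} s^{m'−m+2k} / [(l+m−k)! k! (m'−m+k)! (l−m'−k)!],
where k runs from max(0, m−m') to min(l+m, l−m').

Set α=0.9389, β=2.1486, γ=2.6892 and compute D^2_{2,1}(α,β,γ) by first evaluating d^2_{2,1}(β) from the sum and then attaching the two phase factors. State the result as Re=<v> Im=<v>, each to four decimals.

Re=0.0275 Im=-0.1881

Split into d^2_{2,1}(β=2.1486) × two z-phases.
With c≡cos(β/2)=0.476348 and s≡sin(β/2)=0.879257, N=[24·1·6·1]^{1/2}=12.000000
k∈{0} keeps every argument non-negative
  k=0: (−1)^1·12.0000/(6)·0.4763^3·0.8793^1 = -0.190072
d^2_{2,1}(2.1486) = -0.190072
D = (-0.302204-0.953243i)·(-0.190072)·(-0.899404-0.437119i) = +0.027537-0.188067i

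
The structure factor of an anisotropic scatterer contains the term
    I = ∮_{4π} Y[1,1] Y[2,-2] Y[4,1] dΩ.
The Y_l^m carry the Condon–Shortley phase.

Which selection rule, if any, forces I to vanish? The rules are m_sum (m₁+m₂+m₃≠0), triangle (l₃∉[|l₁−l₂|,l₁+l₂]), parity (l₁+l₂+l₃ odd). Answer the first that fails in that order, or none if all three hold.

azimuthal sum: 1 − 2 + 1 = 0  ✓
l₃ must lie in [1,3]; have l₃=4  ✗
L = 1 + 2 + 4 = 7 (odd)

triangle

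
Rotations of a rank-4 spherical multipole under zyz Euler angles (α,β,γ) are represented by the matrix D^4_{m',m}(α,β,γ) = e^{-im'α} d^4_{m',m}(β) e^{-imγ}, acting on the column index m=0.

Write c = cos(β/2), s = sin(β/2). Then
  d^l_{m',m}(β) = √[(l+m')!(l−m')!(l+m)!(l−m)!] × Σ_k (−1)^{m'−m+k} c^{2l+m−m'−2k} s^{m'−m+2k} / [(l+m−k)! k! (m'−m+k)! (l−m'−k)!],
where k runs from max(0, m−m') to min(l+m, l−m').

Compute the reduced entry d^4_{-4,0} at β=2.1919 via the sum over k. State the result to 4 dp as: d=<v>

d^4_{-4,0}(β=2.1919) via the finite sum:
c=cos(2.191900/2)=0.457202, s=sin(2.191900/2)=0.889363; N=√[1·40320·24·24]=4819.161753
k: max(0,(0)−(-4))=4 … min(4+(0),4−(-4))=4
  k=4: (−1)^0·4819.1618/(576)·0.4572^4·0.8894^4 = +0.228716
d^4_{-4,0}(2.1919) = +0.228716

d=0.2287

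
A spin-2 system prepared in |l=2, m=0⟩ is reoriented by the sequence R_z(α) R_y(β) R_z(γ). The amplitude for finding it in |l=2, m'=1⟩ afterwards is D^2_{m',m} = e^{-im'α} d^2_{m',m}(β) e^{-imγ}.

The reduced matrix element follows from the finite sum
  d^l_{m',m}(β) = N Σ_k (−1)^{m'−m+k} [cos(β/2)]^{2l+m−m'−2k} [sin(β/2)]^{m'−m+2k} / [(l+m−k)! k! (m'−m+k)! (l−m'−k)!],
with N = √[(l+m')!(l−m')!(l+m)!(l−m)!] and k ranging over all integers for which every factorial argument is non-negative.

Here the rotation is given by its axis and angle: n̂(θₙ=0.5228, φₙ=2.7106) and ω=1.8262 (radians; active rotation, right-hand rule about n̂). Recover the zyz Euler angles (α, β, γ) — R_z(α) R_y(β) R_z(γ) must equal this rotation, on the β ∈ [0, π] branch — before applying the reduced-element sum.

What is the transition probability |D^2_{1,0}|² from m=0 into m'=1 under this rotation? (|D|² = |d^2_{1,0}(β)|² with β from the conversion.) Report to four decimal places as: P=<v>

Axis–angle → zyz. n̂ = (sinθₙcosφₙ, sinθₙsinφₙ, cosθₙ) = (-0.453647, +0.208597, +0.866425), ω = 1.8262.
R = I cosω + sinω [n̂]ₓ + (1−cosω) n̂n̂ᵀ gives
  R = [+0.005151, -0.956855, -0.290519; +0.719782, -0.198130, +0.665325; -0.694181, -0.212538, +0.687707]
β = atan2(√(R₁₃²+R₂₃²), R₃₃) = 0.812470; α = atan2(R₂₃, R₁₃) mod 2π = 1.982499; γ = atan2(R₃₂, −R₃₁) mod 2π = 5.986077
Split into d^2_{1,0}(β=0.8125) × two z-phases.
c=cos(0.812470/2)=0.918615, s=sin(0.812470/2)=0.395154; N=√[6·1·2·2]=4.898979
k: max(0,(0)−(1))=0 … min(2+(0),2−(1))=1
  k=0: (−1)^1·4.8990/(2)·0.9186^3·0.3952^1 = -0.750313
  k=1: (−1)^2·4.8990/(2)·0.9186^1·0.3952^3 = +0.138838
d^2_{1,0}(0.8125) = -0.750313 +0.138838 = -0.611475
|D^2_{1,0}|² = |d^2_{1,0}(β)|² = (-0.611475)² = 0.373902 (the z-rotation phases have unit modulus)

P=0.3739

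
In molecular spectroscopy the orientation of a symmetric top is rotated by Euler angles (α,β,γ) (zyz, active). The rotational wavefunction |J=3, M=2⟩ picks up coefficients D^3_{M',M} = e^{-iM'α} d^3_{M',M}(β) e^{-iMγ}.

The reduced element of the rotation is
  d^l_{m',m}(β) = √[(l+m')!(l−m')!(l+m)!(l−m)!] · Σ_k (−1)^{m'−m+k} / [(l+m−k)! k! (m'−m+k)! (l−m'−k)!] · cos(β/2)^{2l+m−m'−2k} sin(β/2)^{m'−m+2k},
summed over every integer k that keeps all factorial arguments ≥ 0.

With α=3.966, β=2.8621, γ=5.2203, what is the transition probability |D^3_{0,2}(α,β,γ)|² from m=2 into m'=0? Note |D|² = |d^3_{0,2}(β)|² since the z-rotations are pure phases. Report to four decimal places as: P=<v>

P=0.0100

D^3_{0,2}(3.9660,2.8621,5.2203) = e^{-i·0·3.9660}·d^3_{0,2}(2.8621)·e^{-i·2·5.2203}. Compute d first:
Half-angle: c=0.139292, s=0.990251. N=√(6·6·120·1)=65.726707
The bounds max(0,m−m')=2 and min(l+m,l−m')=3 give 2 terms
  k=2: (−1)^0·65.7267/(12)·0.1393^4·0.9903^2 = +0.002022
  k=3: (−1)^1·65.7267/(12)·0.1393^2·0.9903^4 = -0.102187
d^3_{0,2}(2.8621) = +0.002022 -0.102187 = -0.100165
|D^3_{0,2}|² = |d^3_{0,2}(β)|² = (-0.100165)² = 0.010033 (the z-rotation phases have unit modulus)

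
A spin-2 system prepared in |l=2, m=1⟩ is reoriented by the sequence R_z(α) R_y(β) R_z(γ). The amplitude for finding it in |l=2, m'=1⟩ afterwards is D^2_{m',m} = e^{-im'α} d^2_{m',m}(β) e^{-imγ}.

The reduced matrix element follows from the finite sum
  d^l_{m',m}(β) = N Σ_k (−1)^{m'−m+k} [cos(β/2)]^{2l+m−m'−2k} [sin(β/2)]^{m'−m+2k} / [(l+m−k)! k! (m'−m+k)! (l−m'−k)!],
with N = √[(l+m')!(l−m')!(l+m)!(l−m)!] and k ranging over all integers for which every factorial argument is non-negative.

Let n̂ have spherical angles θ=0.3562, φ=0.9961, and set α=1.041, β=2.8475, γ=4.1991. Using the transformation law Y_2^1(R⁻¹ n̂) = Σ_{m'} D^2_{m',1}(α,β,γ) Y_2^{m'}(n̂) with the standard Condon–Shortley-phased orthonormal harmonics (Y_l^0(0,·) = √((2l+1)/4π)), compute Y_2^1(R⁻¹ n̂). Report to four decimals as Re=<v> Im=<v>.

Re=0.1911 Im=-0.3194

Need the full column D^2_{m',1} for m'=−2..2 at α=1.0410, β=2.8475, γ=4.1991.
cos(β/2)=0.146517, sin(β/2)=0.989208
d^2_{-2,1}: single k=3 term ⇒ +0.283649;  D = -0.147365-0.242364i
d^2_{-1,1}: k∈[2..3] ⇒ +0.063019 -0.957526 = -0.894507;  D = +0.894385-0.014765i
d^2_{0,1}: k∈[1..2] ⇒ +0.007621 -0.347397 = -0.339776;  D = +0.166845-0.295991i
d^2_{1,1}: k∈[0..1] ⇒ +0.000461 -0.063019 = -0.062558;  D = -0.031502-0.054048i
d^2_{2,1}: single k=0 term ⇒ -0.006223;  D = -0.006223-0.000013i
Y_2^{m'}(θ=0.3562,φ=0.9961) and Σ D·Y over m':
  (-0.1474-0.2424i)·(-0.0192-0.0429i)  (+0.8944-0.0148i)·(+0.1372-0.2119i)  (+0.1668-0.2960i)·(+0.5157+0.0000i)  (-0.0315-0.0540i)·(-0.1372-0.2119i)  (-0.0062-0.0000i)·(-0.0192+0.0429i)
Y_2^1(R⁻¹ n̂) = +0.191102-0.319422i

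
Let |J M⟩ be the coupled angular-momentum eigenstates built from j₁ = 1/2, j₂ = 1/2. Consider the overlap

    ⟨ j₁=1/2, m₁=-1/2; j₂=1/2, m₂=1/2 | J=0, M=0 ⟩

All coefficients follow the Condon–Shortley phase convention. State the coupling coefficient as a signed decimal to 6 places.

triangle: 1!·0!·0!/2! = 1/2
(j±m)!: 0!·1!·1!·0!·0!·0! = 1
prefactor² = (2J+1)·Δ·N² = 1/2
  k=1: −1/(1!·0!·0!·0!·0!·0!) = -1
Σ = -1  ⇒  CG² = 1/2·(-1)² = 1/2
CG = −√(1/2) = -0.707107

−√(1/2) = -0.707107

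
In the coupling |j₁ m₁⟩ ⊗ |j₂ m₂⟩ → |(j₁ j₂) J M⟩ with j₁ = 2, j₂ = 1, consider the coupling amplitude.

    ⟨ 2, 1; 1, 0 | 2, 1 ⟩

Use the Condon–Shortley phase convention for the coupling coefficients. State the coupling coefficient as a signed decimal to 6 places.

j₁+j₂−J=1  J+j₁−j₂=3  J−j₁+j₂=1  j₁+j₂+J+1=6
(j₁±m₁, j₂±m₂, J±M) = (3,1,1,1,3,1)
P² = 3/2
sum k=0..1:
  [0] +1/2 = 1/2
  [1] −1/6 = -1/6
S = 1/3
C² = P²·S² = 1/6 ; C = +0.408248

+√(1/6) ≈ +0.408248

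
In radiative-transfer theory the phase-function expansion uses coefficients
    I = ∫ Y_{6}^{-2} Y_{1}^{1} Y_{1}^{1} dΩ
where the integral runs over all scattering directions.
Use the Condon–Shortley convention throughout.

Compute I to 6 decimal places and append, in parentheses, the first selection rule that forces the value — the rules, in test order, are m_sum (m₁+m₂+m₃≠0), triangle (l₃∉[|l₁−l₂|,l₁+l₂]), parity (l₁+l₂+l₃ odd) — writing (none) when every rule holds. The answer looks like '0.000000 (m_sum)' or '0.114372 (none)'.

0.000000 (triangle)

|6−1|≤1≤6+1 violated ⇒ I = 0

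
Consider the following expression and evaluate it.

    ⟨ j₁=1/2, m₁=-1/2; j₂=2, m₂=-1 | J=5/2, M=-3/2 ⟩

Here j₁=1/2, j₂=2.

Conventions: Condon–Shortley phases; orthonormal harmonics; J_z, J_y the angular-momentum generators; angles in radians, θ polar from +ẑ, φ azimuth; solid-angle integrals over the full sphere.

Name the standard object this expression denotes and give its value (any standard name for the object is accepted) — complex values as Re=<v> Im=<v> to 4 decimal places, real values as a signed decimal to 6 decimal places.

This is a Clebsch–Gordan (vector-coupling) coefficient.
j₁+j₂−J=0  J+j₁−j₂=1  J−j₁+j₂=4  j₁+j₂+J+1=6
(j₁±m₁, j₂±m₂, J±M) = (0,1,1,3,1,4)
P² = 144/5
sum k=0..0:
  [0] +1/6 = 1/6
S = 1/6
C² = P²·S² = 4/5 ; C = +0.894427

Clebsch–Gordan coefficient, +√(4/5) ≈ +0.894427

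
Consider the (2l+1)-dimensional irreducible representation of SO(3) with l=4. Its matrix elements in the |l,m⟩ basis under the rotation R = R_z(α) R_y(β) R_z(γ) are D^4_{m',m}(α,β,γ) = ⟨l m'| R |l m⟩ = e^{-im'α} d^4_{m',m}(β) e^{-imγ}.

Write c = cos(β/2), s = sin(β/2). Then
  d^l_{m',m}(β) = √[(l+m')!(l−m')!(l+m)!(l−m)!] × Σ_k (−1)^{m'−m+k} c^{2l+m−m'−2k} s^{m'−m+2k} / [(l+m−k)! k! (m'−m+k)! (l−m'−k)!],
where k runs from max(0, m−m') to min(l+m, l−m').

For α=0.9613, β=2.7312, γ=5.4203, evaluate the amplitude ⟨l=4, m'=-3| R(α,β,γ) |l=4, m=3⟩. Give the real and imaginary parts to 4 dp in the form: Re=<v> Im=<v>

Re=-0.4052 Im=0.4262

First d^4_{-3,3}(β=2.7312), then the phase factors e^{-i(-3)α} and e^{-i(3)γ}:
With c≡cos(β/2)=0.203759 and s≡sin(β/2)=0.979021, N=[1·5040·5040·1]^{1/2}=5040.000000
k: max(0,(3)−(-3))=6 … min(4+(3),4−(-3))=7
  k=6: (−1)^0·5040.0000/(720)·0.2038^2·0.9790^6 = +0.255909
  k=7: (−1)^1·5040.0000/(5040)·0.2038^0·0.9790^8 = -0.843988
d^4_{-3,3}(2.7312) = +0.255909 -0.843988 = -0.588079
Phases: e^{-i·(-3)·0.9613}=-0.966981+0.254850i, e^{-i·(3)·5.4203}=-0.850986+0.525189i ⇒ D=-0.405211+0.426193i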